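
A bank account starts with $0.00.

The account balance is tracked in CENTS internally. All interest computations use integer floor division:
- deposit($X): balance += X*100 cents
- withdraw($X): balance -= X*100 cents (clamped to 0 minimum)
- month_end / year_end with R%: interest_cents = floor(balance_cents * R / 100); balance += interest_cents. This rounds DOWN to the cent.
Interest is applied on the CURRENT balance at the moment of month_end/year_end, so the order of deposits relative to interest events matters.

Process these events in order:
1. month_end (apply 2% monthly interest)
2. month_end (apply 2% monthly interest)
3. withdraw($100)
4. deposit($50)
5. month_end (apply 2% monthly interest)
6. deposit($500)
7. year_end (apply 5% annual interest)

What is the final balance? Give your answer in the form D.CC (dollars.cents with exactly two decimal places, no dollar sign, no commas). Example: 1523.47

Answer: 578.55

Derivation:
After 1 (month_end (apply 2% monthly interest)): balance=$0.00 total_interest=$0.00
After 2 (month_end (apply 2% monthly interest)): balance=$0.00 total_interest=$0.00
After 3 (withdraw($100)): balance=$0.00 total_interest=$0.00
After 4 (deposit($50)): balance=$50.00 total_interest=$0.00
After 5 (month_end (apply 2% monthly interest)): balance=$51.00 total_interest=$1.00
After 6 (deposit($500)): balance=$551.00 total_interest=$1.00
After 7 (year_end (apply 5% annual interest)): balance=$578.55 total_interest=$28.55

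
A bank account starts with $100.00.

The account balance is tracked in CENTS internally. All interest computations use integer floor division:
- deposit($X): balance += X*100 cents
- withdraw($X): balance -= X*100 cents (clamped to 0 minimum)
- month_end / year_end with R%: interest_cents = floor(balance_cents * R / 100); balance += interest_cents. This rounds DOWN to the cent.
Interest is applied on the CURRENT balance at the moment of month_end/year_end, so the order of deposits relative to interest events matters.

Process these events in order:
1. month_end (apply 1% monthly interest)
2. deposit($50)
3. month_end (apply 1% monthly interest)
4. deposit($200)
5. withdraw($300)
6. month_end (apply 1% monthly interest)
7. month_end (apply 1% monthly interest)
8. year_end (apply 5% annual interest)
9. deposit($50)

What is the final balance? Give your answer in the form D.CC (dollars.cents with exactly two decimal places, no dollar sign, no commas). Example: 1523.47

After 1 (month_end (apply 1% monthly interest)): balance=$101.00 total_interest=$1.00
After 2 (deposit($50)): balance=$151.00 total_interest=$1.00
After 3 (month_end (apply 1% monthly interest)): balance=$152.51 total_interest=$2.51
After 4 (deposit($200)): balance=$352.51 total_interest=$2.51
After 5 (withdraw($300)): balance=$52.51 total_interest=$2.51
After 6 (month_end (apply 1% monthly interest)): balance=$53.03 total_interest=$3.03
After 7 (month_end (apply 1% monthly interest)): balance=$53.56 total_interest=$3.56
After 8 (year_end (apply 5% annual interest)): balance=$56.23 total_interest=$6.23
After 9 (deposit($50)): balance=$106.23 total_interest=$6.23

Answer: 106.23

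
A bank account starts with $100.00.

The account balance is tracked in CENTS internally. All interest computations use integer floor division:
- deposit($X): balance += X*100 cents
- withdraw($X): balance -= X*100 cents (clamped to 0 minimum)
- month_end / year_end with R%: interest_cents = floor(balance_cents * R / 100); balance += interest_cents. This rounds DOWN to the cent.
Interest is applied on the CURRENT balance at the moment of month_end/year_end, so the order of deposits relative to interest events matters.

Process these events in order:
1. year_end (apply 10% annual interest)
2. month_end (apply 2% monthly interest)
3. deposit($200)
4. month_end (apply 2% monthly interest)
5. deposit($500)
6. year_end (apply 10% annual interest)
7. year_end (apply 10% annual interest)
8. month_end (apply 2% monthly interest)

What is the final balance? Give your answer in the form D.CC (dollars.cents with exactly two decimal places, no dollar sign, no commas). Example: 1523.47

Answer: 1010.10

Derivation:
After 1 (year_end (apply 10% annual interest)): balance=$110.00 total_interest=$10.00
After 2 (month_end (apply 2% monthly interest)): balance=$112.20 total_interest=$12.20
After 3 (deposit($200)): balance=$312.20 total_interest=$12.20
After 4 (month_end (apply 2% monthly interest)): balance=$318.44 total_interest=$18.44
After 5 (deposit($500)): balance=$818.44 total_interest=$18.44
After 6 (year_end (apply 10% annual interest)): balance=$900.28 total_interest=$100.28
After 7 (year_end (apply 10% annual interest)): balance=$990.30 total_interest=$190.30
After 8 (month_end (apply 2% monthly interest)): balance=$1010.10 total_interest=$210.10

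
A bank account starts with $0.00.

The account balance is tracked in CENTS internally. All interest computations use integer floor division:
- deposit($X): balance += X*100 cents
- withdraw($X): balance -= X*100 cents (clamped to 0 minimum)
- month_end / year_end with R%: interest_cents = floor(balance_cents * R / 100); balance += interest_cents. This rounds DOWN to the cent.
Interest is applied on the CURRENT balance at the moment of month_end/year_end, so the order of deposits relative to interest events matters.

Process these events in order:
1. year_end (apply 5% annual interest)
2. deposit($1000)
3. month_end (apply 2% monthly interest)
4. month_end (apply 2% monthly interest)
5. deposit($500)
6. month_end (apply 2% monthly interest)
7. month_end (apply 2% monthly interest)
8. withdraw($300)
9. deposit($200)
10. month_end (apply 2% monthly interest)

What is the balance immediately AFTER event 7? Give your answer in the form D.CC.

Answer: 1602.62

Derivation:
After 1 (year_end (apply 5% annual interest)): balance=$0.00 total_interest=$0.00
After 2 (deposit($1000)): balance=$1000.00 total_interest=$0.00
After 3 (month_end (apply 2% monthly interest)): balance=$1020.00 total_interest=$20.00
After 4 (month_end (apply 2% monthly interest)): balance=$1040.40 total_interest=$40.40
After 5 (deposit($500)): balance=$1540.40 total_interest=$40.40
After 6 (month_end (apply 2% monthly interest)): balance=$1571.20 total_interest=$71.20
After 7 (month_end (apply 2% monthly interest)): balance=$1602.62 total_interest=$102.62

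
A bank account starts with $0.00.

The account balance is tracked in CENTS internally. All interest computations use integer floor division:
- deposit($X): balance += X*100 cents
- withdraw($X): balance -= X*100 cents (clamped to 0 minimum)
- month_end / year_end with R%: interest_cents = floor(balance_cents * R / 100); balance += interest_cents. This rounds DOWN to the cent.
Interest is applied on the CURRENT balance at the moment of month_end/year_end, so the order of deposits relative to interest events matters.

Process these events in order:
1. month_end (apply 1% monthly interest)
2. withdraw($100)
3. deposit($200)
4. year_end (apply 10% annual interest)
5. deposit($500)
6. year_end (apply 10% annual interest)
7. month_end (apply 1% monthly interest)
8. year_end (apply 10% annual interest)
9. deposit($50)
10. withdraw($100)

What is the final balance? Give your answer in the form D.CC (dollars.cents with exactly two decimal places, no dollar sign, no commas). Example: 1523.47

Answer: 829.91

Derivation:
After 1 (month_end (apply 1% monthly interest)): balance=$0.00 total_interest=$0.00
After 2 (withdraw($100)): balance=$0.00 total_interest=$0.00
After 3 (deposit($200)): balance=$200.00 total_interest=$0.00
After 4 (year_end (apply 10% annual interest)): balance=$220.00 total_interest=$20.00
After 5 (deposit($500)): balance=$720.00 total_interest=$20.00
After 6 (year_end (apply 10% annual interest)): balance=$792.00 total_interest=$92.00
After 7 (month_end (apply 1% monthly interest)): balance=$799.92 total_interest=$99.92
After 8 (year_end (apply 10% annual interest)): balance=$879.91 total_interest=$179.91
After 9 (deposit($50)): balance=$929.91 total_interest=$179.91
After 10 (withdraw($100)): balance=$829.91 total_interest=$179.91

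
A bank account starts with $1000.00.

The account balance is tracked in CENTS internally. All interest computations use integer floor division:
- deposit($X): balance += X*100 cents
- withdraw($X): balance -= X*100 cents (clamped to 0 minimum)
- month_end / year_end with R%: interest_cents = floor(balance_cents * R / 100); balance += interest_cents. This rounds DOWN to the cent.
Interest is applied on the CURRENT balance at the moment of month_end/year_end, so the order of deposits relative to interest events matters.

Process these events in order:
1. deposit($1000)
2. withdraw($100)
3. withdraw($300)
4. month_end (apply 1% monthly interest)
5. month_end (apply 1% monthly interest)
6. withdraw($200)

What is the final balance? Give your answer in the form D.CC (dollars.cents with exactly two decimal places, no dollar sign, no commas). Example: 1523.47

After 1 (deposit($1000)): balance=$2000.00 total_interest=$0.00
After 2 (withdraw($100)): balance=$1900.00 total_interest=$0.00
After 3 (withdraw($300)): balance=$1600.00 total_interest=$0.00
After 4 (month_end (apply 1% monthly interest)): balance=$1616.00 total_interest=$16.00
After 5 (month_end (apply 1% monthly interest)): balance=$1632.16 total_interest=$32.16
After 6 (withdraw($200)): balance=$1432.16 total_interest=$32.16

Answer: 1432.16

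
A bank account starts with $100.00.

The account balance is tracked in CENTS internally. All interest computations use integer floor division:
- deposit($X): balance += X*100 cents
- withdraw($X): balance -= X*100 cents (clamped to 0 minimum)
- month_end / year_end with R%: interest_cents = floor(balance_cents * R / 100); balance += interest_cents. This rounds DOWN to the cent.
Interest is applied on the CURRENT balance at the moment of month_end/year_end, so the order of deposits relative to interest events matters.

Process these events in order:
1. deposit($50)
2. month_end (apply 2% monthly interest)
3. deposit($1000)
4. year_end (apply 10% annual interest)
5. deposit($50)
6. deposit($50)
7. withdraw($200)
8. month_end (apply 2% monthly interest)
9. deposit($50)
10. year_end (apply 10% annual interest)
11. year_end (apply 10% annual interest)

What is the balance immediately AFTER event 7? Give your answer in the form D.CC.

After 1 (deposit($50)): balance=$150.00 total_interest=$0.00
After 2 (month_end (apply 2% monthly interest)): balance=$153.00 total_interest=$3.00
After 3 (deposit($1000)): balance=$1153.00 total_interest=$3.00
After 4 (year_end (apply 10% annual interest)): balance=$1268.30 total_interest=$118.30
After 5 (deposit($50)): balance=$1318.30 total_interest=$118.30
After 6 (deposit($50)): balance=$1368.30 total_interest=$118.30
After 7 (withdraw($200)): balance=$1168.30 total_interest=$118.30

Answer: 1168.30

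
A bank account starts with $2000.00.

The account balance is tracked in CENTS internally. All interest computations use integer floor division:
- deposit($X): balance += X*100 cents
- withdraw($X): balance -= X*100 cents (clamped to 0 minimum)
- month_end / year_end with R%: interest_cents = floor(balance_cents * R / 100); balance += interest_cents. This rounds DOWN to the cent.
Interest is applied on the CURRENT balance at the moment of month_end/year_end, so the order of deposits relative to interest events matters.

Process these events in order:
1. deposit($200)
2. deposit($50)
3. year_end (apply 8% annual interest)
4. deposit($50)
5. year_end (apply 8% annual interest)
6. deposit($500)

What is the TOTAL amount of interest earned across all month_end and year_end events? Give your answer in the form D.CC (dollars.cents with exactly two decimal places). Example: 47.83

Answer: 378.40

Derivation:
After 1 (deposit($200)): balance=$2200.00 total_interest=$0.00
After 2 (deposit($50)): balance=$2250.00 total_interest=$0.00
After 3 (year_end (apply 8% annual interest)): balance=$2430.00 total_interest=$180.00
After 4 (deposit($50)): balance=$2480.00 total_interest=$180.00
After 5 (year_end (apply 8% annual interest)): balance=$2678.40 total_interest=$378.40
After 6 (deposit($500)): balance=$3178.40 total_interest=$378.40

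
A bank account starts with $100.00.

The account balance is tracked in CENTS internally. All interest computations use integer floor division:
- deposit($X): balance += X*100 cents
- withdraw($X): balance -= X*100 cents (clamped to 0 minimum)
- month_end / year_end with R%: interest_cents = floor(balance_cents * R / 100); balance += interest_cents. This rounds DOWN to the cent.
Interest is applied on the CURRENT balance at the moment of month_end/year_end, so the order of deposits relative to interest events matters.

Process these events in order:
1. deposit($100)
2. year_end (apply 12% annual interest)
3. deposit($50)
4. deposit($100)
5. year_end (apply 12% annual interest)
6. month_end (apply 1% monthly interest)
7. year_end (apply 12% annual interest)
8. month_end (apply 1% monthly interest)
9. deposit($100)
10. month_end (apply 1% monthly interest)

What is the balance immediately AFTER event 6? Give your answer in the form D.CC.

After 1 (deposit($100)): balance=$200.00 total_interest=$0.00
After 2 (year_end (apply 12% annual interest)): balance=$224.00 total_interest=$24.00
After 3 (deposit($50)): balance=$274.00 total_interest=$24.00
After 4 (deposit($100)): balance=$374.00 total_interest=$24.00
After 5 (year_end (apply 12% annual interest)): balance=$418.88 total_interest=$68.88
After 6 (month_end (apply 1% monthly interest)): balance=$423.06 total_interest=$73.06

Answer: 423.06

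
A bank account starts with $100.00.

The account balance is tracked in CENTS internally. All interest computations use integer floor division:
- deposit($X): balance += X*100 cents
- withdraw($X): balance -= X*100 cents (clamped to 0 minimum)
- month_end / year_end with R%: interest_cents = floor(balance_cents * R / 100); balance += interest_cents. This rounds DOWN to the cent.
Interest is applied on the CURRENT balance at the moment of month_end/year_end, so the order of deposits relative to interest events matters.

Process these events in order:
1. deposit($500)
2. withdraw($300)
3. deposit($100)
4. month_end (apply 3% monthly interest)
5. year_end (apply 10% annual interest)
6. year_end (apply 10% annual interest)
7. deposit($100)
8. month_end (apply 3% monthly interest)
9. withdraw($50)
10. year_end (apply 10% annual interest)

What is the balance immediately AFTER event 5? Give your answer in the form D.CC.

After 1 (deposit($500)): balance=$600.00 total_interest=$0.00
After 2 (withdraw($300)): balance=$300.00 total_interest=$0.00
After 3 (deposit($100)): balance=$400.00 total_interest=$0.00
After 4 (month_end (apply 3% monthly interest)): balance=$412.00 total_interest=$12.00
After 5 (year_end (apply 10% annual interest)): balance=$453.20 total_interest=$53.20

Answer: 453.20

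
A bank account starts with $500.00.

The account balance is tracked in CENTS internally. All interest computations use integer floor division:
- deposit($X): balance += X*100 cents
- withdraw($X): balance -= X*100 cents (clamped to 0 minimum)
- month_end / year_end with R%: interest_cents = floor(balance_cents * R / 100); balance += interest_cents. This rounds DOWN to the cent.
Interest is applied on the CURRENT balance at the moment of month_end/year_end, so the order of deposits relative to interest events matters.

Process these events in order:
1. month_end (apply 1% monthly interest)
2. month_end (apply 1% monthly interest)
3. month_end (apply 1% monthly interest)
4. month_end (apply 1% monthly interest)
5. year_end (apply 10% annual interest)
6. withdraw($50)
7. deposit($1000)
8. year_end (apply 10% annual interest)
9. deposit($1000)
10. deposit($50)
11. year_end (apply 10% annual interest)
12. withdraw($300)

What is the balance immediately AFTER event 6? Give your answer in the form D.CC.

After 1 (month_end (apply 1% monthly interest)): balance=$505.00 total_interest=$5.00
After 2 (month_end (apply 1% monthly interest)): balance=$510.05 total_interest=$10.05
After 3 (month_end (apply 1% monthly interest)): balance=$515.15 total_interest=$15.15
After 4 (month_end (apply 1% monthly interest)): balance=$520.30 total_interest=$20.30
After 5 (year_end (apply 10% annual interest)): balance=$572.33 total_interest=$72.33
After 6 (withdraw($50)): balance=$522.33 total_interest=$72.33

Answer: 522.33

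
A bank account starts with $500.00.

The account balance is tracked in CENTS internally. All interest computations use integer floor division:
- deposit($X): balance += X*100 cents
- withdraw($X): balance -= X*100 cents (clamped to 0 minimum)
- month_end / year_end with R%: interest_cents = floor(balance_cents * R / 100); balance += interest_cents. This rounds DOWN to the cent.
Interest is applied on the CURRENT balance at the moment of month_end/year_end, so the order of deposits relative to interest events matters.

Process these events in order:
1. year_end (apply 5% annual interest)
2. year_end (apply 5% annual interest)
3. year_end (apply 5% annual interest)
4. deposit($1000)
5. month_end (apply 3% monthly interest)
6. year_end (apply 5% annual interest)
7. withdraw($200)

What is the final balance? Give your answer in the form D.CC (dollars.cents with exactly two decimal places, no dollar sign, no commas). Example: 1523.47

After 1 (year_end (apply 5% annual interest)): balance=$525.00 total_interest=$25.00
After 2 (year_end (apply 5% annual interest)): balance=$551.25 total_interest=$51.25
After 3 (year_end (apply 5% annual interest)): balance=$578.81 total_interest=$78.81
After 4 (deposit($1000)): balance=$1578.81 total_interest=$78.81
After 5 (month_end (apply 3% monthly interest)): balance=$1626.17 total_interest=$126.17
After 6 (year_end (apply 5% annual interest)): balance=$1707.47 total_interest=$207.47
After 7 (withdraw($200)): balance=$1507.47 total_interest=$207.47

Answer: 1507.47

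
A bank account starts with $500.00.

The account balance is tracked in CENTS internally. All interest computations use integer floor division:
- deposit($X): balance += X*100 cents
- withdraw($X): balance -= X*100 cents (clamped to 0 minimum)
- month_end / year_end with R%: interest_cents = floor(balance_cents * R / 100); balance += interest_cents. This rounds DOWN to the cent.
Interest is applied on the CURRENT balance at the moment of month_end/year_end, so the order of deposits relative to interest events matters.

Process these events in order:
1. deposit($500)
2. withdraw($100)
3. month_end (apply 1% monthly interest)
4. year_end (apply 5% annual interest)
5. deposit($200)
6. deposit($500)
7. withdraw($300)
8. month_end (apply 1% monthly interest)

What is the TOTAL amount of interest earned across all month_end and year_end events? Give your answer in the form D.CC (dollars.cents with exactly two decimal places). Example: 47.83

Answer: 67.99

Derivation:
After 1 (deposit($500)): balance=$1000.00 total_interest=$0.00
After 2 (withdraw($100)): balance=$900.00 total_interest=$0.00
After 3 (month_end (apply 1% monthly interest)): balance=$909.00 total_interest=$9.00
After 4 (year_end (apply 5% annual interest)): balance=$954.45 total_interest=$54.45
After 5 (deposit($200)): balance=$1154.45 total_interest=$54.45
After 6 (deposit($500)): balance=$1654.45 total_interest=$54.45
After 7 (withdraw($300)): balance=$1354.45 total_interest=$54.45
After 8 (month_end (apply 1% monthly interest)): balance=$1367.99 total_interest=$67.99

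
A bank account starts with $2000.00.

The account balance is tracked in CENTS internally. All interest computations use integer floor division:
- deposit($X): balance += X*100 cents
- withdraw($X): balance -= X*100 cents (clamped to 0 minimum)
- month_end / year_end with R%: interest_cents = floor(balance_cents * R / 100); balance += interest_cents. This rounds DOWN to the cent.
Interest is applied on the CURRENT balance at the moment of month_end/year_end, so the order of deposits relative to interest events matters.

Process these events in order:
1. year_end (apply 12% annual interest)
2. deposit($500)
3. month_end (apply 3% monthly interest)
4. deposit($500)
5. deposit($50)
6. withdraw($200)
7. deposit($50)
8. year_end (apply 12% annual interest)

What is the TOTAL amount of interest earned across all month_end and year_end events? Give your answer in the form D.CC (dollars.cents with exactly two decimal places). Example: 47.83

Answer: 708.86

Derivation:
After 1 (year_end (apply 12% annual interest)): balance=$2240.00 total_interest=$240.00
After 2 (deposit($500)): balance=$2740.00 total_interest=$240.00
After 3 (month_end (apply 3% monthly interest)): balance=$2822.20 total_interest=$322.20
After 4 (deposit($500)): balance=$3322.20 total_interest=$322.20
After 5 (deposit($50)): balance=$3372.20 total_interest=$322.20
After 6 (withdraw($200)): balance=$3172.20 total_interest=$322.20
After 7 (deposit($50)): balance=$3222.20 total_interest=$322.20
After 8 (year_end (apply 12% annual interest)): balance=$3608.86 total_interest=$708.86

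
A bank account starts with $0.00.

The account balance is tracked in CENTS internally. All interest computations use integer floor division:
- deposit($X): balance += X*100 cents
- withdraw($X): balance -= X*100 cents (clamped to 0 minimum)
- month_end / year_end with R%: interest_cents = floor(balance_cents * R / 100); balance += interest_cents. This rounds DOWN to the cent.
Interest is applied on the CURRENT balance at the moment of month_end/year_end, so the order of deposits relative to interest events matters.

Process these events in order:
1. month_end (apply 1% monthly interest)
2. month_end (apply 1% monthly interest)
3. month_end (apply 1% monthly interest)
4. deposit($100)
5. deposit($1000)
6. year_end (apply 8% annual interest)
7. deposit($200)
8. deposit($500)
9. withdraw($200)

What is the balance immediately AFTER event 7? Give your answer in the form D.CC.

After 1 (month_end (apply 1% monthly interest)): balance=$0.00 total_interest=$0.00
After 2 (month_end (apply 1% monthly interest)): balance=$0.00 total_interest=$0.00
After 3 (month_end (apply 1% monthly interest)): balance=$0.00 total_interest=$0.00
After 4 (deposit($100)): balance=$100.00 total_interest=$0.00
After 5 (deposit($1000)): balance=$1100.00 total_interest=$0.00
After 6 (year_end (apply 8% annual interest)): balance=$1188.00 total_interest=$88.00
After 7 (deposit($200)): balance=$1388.00 total_interest=$88.00

Answer: 1388.00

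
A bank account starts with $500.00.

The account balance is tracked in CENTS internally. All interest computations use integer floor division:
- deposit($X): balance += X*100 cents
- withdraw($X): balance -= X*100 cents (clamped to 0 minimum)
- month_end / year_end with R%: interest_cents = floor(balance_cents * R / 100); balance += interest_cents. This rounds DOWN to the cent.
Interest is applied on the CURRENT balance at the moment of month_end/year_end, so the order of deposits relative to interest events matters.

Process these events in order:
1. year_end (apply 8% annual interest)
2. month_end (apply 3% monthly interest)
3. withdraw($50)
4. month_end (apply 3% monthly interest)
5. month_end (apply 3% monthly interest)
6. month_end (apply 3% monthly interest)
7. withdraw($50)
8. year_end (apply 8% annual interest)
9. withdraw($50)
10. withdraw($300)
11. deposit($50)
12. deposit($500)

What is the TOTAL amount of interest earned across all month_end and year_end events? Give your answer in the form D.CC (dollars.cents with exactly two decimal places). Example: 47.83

After 1 (year_end (apply 8% annual interest)): balance=$540.00 total_interest=$40.00
After 2 (month_end (apply 3% monthly interest)): balance=$556.20 total_interest=$56.20
After 3 (withdraw($50)): balance=$506.20 total_interest=$56.20
After 4 (month_end (apply 3% monthly interest)): balance=$521.38 total_interest=$71.38
After 5 (month_end (apply 3% monthly interest)): balance=$537.02 total_interest=$87.02
After 6 (month_end (apply 3% monthly interest)): balance=$553.13 total_interest=$103.13
After 7 (withdraw($50)): balance=$503.13 total_interest=$103.13
After 8 (year_end (apply 8% annual interest)): balance=$543.38 total_interest=$143.38
After 9 (withdraw($50)): balance=$493.38 total_interest=$143.38
After 10 (withdraw($300)): balance=$193.38 total_interest=$143.38
After 11 (deposit($50)): balance=$243.38 total_interest=$143.38
After 12 (deposit($500)): balance=$743.38 total_interest=$143.38

Answer: 143.38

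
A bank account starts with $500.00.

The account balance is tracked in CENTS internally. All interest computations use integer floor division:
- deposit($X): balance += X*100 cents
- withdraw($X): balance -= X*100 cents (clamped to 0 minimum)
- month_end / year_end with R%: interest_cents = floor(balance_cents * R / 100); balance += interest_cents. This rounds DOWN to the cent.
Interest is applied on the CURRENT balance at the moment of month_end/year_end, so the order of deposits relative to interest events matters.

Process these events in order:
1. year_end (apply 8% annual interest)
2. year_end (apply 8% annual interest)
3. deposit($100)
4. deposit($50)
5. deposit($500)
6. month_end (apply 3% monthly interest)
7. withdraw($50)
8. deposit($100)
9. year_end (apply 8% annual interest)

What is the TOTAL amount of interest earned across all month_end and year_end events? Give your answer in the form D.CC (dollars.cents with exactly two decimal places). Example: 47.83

After 1 (year_end (apply 8% annual interest)): balance=$540.00 total_interest=$40.00
After 2 (year_end (apply 8% annual interest)): balance=$583.20 total_interest=$83.20
After 3 (deposit($100)): balance=$683.20 total_interest=$83.20
After 4 (deposit($50)): balance=$733.20 total_interest=$83.20
After 5 (deposit($500)): balance=$1233.20 total_interest=$83.20
After 6 (month_end (apply 3% monthly interest)): balance=$1270.19 total_interest=$120.19
After 7 (withdraw($50)): balance=$1220.19 total_interest=$120.19
After 8 (deposit($100)): balance=$1320.19 total_interest=$120.19
After 9 (year_end (apply 8% annual interest)): balance=$1425.80 total_interest=$225.80

Answer: 225.80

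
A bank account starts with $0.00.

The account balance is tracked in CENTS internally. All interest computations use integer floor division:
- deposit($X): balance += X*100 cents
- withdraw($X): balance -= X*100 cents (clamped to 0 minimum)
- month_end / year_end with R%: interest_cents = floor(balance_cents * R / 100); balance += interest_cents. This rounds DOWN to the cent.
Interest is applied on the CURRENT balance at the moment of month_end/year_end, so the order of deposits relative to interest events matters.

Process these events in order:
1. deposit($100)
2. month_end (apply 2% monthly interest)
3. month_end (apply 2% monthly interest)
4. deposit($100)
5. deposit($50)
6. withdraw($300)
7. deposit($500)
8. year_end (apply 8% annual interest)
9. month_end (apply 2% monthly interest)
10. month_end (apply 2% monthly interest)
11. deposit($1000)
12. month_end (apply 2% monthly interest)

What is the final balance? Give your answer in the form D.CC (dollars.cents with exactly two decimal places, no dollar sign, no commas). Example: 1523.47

After 1 (deposit($100)): balance=$100.00 total_interest=$0.00
After 2 (month_end (apply 2% monthly interest)): balance=$102.00 total_interest=$2.00
After 3 (month_end (apply 2% monthly interest)): balance=$104.04 total_interest=$4.04
After 4 (deposit($100)): balance=$204.04 total_interest=$4.04
After 5 (deposit($50)): balance=$254.04 total_interest=$4.04
After 6 (withdraw($300)): balance=$0.00 total_interest=$4.04
After 7 (deposit($500)): balance=$500.00 total_interest=$4.04
After 8 (year_end (apply 8% annual interest)): balance=$540.00 total_interest=$44.04
After 9 (month_end (apply 2% monthly interest)): balance=$550.80 total_interest=$54.84
After 10 (month_end (apply 2% monthly interest)): balance=$561.81 total_interest=$65.85
After 11 (deposit($1000)): balance=$1561.81 total_interest=$65.85
After 12 (month_end (apply 2% monthly interest)): balance=$1593.04 total_interest=$97.08

Answer: 1593.04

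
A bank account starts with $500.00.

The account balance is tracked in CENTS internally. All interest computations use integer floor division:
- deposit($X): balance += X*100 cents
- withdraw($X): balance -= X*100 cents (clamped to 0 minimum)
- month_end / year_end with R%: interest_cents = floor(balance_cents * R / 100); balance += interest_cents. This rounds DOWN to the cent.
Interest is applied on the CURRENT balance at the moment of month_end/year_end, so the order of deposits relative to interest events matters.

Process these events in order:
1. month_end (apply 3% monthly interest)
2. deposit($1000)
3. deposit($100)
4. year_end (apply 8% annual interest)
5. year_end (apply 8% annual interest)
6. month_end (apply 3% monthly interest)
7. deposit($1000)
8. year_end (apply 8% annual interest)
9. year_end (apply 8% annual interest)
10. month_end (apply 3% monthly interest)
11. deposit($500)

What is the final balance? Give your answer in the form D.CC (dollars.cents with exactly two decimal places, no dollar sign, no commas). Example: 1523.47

After 1 (month_end (apply 3% monthly interest)): balance=$515.00 total_interest=$15.00
After 2 (deposit($1000)): balance=$1515.00 total_interest=$15.00
After 3 (deposit($100)): balance=$1615.00 total_interest=$15.00
After 4 (year_end (apply 8% annual interest)): balance=$1744.20 total_interest=$144.20
After 5 (year_end (apply 8% annual interest)): balance=$1883.73 total_interest=$283.73
After 6 (month_end (apply 3% monthly interest)): balance=$1940.24 total_interest=$340.24
After 7 (deposit($1000)): balance=$2940.24 total_interest=$340.24
After 8 (year_end (apply 8% annual interest)): balance=$3175.45 total_interest=$575.45
After 9 (year_end (apply 8% annual interest)): balance=$3429.48 total_interest=$829.48
After 10 (month_end (apply 3% monthly interest)): balance=$3532.36 total_interest=$932.36
After 11 (deposit($500)): balance=$4032.36 total_interest=$932.36

Answer: 4032.36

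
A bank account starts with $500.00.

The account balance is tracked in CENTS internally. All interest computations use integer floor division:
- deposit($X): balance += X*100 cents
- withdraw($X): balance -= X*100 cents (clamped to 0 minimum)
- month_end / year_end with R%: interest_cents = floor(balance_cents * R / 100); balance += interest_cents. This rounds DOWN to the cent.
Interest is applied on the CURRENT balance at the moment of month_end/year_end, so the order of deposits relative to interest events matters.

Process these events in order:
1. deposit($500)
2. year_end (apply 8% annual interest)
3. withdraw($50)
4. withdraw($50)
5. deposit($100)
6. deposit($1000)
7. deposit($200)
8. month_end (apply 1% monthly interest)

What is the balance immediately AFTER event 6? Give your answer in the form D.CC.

After 1 (deposit($500)): balance=$1000.00 total_interest=$0.00
After 2 (year_end (apply 8% annual interest)): balance=$1080.00 total_interest=$80.00
After 3 (withdraw($50)): balance=$1030.00 total_interest=$80.00
After 4 (withdraw($50)): balance=$980.00 total_interest=$80.00
After 5 (deposit($100)): balance=$1080.00 total_interest=$80.00
After 6 (deposit($1000)): balance=$2080.00 total_interest=$80.00

Answer: 2080.00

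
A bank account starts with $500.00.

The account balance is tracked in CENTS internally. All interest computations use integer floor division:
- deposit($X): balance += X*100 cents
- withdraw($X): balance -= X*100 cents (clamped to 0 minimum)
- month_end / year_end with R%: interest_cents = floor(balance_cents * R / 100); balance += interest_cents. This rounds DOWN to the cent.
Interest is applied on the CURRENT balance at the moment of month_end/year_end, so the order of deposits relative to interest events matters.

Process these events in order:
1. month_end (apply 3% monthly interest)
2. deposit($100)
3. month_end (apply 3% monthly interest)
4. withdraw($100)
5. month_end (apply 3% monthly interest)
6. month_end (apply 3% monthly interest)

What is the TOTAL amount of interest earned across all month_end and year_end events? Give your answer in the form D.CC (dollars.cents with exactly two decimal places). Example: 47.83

After 1 (month_end (apply 3% monthly interest)): balance=$515.00 total_interest=$15.00
After 2 (deposit($100)): balance=$615.00 total_interest=$15.00
After 3 (month_end (apply 3% monthly interest)): balance=$633.45 total_interest=$33.45
After 4 (withdraw($100)): balance=$533.45 total_interest=$33.45
After 5 (month_end (apply 3% monthly interest)): balance=$549.45 total_interest=$49.45
After 6 (month_end (apply 3% monthly interest)): balance=$565.93 total_interest=$65.93

Answer: 65.93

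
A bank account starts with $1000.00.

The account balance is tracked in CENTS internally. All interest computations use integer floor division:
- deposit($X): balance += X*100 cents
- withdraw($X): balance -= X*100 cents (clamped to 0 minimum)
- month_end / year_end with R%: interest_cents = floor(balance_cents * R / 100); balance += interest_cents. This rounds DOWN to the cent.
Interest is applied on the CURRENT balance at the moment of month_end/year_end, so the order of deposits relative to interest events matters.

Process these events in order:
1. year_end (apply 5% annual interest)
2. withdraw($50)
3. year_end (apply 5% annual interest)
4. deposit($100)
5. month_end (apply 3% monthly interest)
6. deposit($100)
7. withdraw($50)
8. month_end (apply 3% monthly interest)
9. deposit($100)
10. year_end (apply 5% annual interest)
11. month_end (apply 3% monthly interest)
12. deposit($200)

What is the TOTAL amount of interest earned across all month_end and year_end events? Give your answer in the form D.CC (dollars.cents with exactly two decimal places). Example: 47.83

Answer: 283.30

Derivation:
After 1 (year_end (apply 5% annual interest)): balance=$1050.00 total_interest=$50.00
After 2 (withdraw($50)): balance=$1000.00 total_interest=$50.00
After 3 (year_end (apply 5% annual interest)): balance=$1050.00 total_interest=$100.00
After 4 (deposit($100)): balance=$1150.00 total_interest=$100.00
After 5 (month_end (apply 3% monthly interest)): balance=$1184.50 total_interest=$134.50
After 6 (deposit($100)): balance=$1284.50 total_interest=$134.50
After 7 (withdraw($50)): balance=$1234.50 total_interest=$134.50
After 8 (month_end (apply 3% monthly interest)): balance=$1271.53 total_interest=$171.53
After 9 (deposit($100)): balance=$1371.53 total_interest=$171.53
After 10 (year_end (apply 5% annual interest)): balance=$1440.10 total_interest=$240.10
After 11 (month_end (apply 3% monthly interest)): balance=$1483.30 total_interest=$283.30
After 12 (deposit($200)): balance=$1683.30 total_interest=$283.30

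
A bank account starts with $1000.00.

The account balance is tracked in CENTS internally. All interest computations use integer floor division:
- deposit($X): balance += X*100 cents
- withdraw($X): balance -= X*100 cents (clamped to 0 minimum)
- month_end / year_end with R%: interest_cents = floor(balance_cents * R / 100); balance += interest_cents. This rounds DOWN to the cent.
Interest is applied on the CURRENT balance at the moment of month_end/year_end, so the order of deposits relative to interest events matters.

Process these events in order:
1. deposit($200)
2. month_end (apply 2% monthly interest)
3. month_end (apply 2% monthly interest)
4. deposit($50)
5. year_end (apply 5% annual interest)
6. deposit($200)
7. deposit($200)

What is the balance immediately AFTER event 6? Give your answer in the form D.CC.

After 1 (deposit($200)): balance=$1200.00 total_interest=$0.00
After 2 (month_end (apply 2% monthly interest)): balance=$1224.00 total_interest=$24.00
After 3 (month_end (apply 2% monthly interest)): balance=$1248.48 total_interest=$48.48
After 4 (deposit($50)): balance=$1298.48 total_interest=$48.48
After 5 (year_end (apply 5% annual interest)): balance=$1363.40 total_interest=$113.40
After 6 (deposit($200)): balance=$1563.40 total_interest=$113.40

Answer: 1563.40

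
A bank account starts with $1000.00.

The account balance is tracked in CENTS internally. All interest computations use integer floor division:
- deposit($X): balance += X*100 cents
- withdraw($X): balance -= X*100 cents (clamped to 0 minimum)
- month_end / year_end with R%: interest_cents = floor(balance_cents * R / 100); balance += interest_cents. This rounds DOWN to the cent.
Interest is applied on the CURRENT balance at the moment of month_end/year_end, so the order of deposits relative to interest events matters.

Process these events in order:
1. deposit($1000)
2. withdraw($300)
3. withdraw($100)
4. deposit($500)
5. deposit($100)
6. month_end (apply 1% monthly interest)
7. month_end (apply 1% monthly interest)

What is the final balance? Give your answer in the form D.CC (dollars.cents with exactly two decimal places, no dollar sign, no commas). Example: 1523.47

Answer: 2244.22

Derivation:
After 1 (deposit($1000)): balance=$2000.00 total_interest=$0.00
After 2 (withdraw($300)): balance=$1700.00 total_interest=$0.00
After 3 (withdraw($100)): balance=$1600.00 total_interest=$0.00
After 4 (deposit($500)): balance=$2100.00 total_interest=$0.00
After 5 (deposit($100)): balance=$2200.00 total_interest=$0.00
After 6 (month_end (apply 1% monthly interest)): balance=$2222.00 total_interest=$22.00
After 7 (month_end (apply 1% monthly interest)): balance=$2244.22 total_interest=$44.22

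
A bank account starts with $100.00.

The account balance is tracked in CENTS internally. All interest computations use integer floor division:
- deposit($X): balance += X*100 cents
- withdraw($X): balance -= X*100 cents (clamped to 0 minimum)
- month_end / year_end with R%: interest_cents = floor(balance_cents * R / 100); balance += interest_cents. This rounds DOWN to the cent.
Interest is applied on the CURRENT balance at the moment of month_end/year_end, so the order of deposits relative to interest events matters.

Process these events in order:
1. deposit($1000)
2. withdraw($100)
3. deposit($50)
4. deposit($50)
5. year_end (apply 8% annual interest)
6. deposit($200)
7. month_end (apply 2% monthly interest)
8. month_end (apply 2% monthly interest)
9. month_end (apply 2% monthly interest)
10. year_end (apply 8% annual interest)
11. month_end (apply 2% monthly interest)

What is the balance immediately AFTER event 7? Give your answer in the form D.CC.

Answer: 1415.76

Derivation:
After 1 (deposit($1000)): balance=$1100.00 total_interest=$0.00
After 2 (withdraw($100)): balance=$1000.00 total_interest=$0.00
After 3 (deposit($50)): balance=$1050.00 total_interest=$0.00
After 4 (deposit($50)): balance=$1100.00 total_interest=$0.00
After 5 (year_end (apply 8% annual interest)): balance=$1188.00 total_interest=$88.00
After 6 (deposit($200)): balance=$1388.00 total_interest=$88.00
After 7 (month_end (apply 2% monthly interest)): balance=$1415.76 total_interest=$115.76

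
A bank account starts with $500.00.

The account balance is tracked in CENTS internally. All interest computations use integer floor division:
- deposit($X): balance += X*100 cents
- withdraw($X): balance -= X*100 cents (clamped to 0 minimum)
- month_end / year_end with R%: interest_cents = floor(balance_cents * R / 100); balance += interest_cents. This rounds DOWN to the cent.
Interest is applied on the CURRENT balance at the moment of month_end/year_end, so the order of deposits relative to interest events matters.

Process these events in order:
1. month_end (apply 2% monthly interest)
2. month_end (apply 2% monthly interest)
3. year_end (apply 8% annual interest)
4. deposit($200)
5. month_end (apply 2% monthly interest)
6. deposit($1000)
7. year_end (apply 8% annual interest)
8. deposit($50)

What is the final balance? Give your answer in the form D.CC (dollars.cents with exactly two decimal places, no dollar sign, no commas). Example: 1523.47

Answer: 1969.20

Derivation:
After 1 (month_end (apply 2% monthly interest)): balance=$510.00 total_interest=$10.00
After 2 (month_end (apply 2% monthly interest)): balance=$520.20 total_interest=$20.20
After 3 (year_end (apply 8% annual interest)): balance=$561.81 total_interest=$61.81
After 4 (deposit($200)): balance=$761.81 total_interest=$61.81
After 5 (month_end (apply 2% monthly interest)): balance=$777.04 total_interest=$77.04
After 6 (deposit($1000)): balance=$1777.04 total_interest=$77.04
After 7 (year_end (apply 8% annual interest)): balance=$1919.20 total_interest=$219.20
After 8 (deposit($50)): balance=$1969.20 total_interest=$219.20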